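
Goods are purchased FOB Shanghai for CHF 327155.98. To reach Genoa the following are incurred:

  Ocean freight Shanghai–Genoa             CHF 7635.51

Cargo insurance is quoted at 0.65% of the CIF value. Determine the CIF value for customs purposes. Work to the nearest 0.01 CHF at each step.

Let C be the CIF value. C = FOB price + freight + 0.65% × C
C − 0.65% × C = 327155.98 + 7635.51
0.9935 × C = 334791.49
C = 334791.49 / 0.9935 = 336981.87
Insurance premium = 0.65% × 336981.87 = 2190.38

CIF value: CHF 336981.87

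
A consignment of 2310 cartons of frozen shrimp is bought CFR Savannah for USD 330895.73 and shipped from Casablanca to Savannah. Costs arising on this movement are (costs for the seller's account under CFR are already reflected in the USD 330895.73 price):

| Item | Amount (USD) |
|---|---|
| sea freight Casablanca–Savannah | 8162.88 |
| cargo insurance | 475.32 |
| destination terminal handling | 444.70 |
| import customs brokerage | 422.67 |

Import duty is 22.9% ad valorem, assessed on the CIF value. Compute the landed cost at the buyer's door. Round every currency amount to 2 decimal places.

CFR: the seller pays costs through ocean freight to the destination port, but not insurance.
Already in the invoice (seller's account under CFR): freight — exclude.
CIF value = CFR price + insurance = 330895.73 + 475.32 = 331371.05
Import duty = 331371.05 × 22.9% = 75883.97
Buyer bears: insurance 475.32 + destination terminal 444.70 + brokerage 422.67 + duty 75883.97 = 77226.66
Landed cost = invoice 330895.73 + 77226.66 = 408122.39

Total landed cost: USD 408122.39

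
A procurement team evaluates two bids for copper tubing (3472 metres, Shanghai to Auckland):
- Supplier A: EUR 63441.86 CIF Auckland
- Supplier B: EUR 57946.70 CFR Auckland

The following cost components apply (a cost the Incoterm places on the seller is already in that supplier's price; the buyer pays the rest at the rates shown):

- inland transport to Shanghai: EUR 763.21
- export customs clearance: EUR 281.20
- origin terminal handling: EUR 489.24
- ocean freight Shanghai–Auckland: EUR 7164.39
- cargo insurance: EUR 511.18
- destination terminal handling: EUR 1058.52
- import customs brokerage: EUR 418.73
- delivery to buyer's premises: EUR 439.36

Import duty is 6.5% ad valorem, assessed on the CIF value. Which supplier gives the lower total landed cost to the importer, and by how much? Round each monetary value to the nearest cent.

Supplier B is cheaper by EUR 5307.94

Supplier A (CIF):
The CIF price already equals the CIF value: 63441.86
Import duty = 63441.86 × 6.5% = 4123.72
Buyer bears (A): 1058.52 + 418.73 + 439.36 = 1916.61
Landed cost (A) = invoice 63441.86 + 1916.61 + duty 4123.72 = 69482.19
Supplier B (CFR):
CIF value = CFR price + insurance = 57946.70 + 511.18 = 58457.88
Import duty = 58457.88 × 6.5% = 3799.76
Buyer bears (B): 511.18 + 1058.52 + 418.73 + 439.36 = 2427.79
Landed cost (B) = invoice 57946.70 + 2427.79 + duty 3799.76 = 64174.25
Difference = |69482.19 − 64174.25| = 5307.94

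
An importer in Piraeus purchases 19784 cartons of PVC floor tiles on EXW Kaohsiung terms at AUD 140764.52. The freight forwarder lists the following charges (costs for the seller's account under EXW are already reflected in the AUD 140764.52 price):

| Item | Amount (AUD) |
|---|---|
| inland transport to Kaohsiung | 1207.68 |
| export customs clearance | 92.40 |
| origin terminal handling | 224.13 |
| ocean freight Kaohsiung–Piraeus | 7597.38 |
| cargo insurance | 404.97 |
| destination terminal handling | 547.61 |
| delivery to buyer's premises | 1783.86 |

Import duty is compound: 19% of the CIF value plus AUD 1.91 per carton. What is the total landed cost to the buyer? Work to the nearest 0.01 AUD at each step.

Total landed cost: AUD 218965.30

EXW: the seller makes goods available at their premises; the buyer bears all onward costs.
CIF value = EXW price + inland to port + export clearance + origin terminal + freight + insurance = 140764.52 + 1207.68 + 92.40 + 224.13 + 7597.38 + 404.97 = 150291.08
Ad valorem component: 150291.08 × 19% = 28555.31
Specific component: 19784 × 1.91 = 37787.44
Import duty = 28555.31 + 37787.44 = 66342.75
Buyer bears: inland to port 1207.68 + export clearance 92.40 + origin terminal 224.13 + freight 7597.38 + insurance 404.97 + destination terminal 547.61 + delivery 1783.86 + duty 66342.75 = 78200.78
Landed cost = invoice 140764.52 + 78200.78 = 218965.30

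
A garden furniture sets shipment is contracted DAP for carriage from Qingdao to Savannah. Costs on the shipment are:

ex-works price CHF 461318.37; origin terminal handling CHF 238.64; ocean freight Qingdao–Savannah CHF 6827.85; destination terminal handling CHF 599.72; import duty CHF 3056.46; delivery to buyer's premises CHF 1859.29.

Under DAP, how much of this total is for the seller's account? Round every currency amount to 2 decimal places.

Seller's account: CHF 470843.87

DAP: the seller bears all costs to the named destination except import duty and clearance.
Seller's account: goods 461318.37 + origin terminal 238.64 + freight 6827.85 + destination terminal 599.72 + delivery 1859.29 = 470843.87
Buyer's account: duty 3056.46 = 3056.46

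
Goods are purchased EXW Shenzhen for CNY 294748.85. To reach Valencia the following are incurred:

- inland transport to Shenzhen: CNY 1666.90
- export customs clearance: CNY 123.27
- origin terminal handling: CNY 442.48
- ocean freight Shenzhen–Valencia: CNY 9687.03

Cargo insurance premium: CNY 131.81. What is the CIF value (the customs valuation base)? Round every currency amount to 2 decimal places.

CIF value: CNY 306800.34

CIF = EXW price + pre-shipment costs + freight + insurance
CIF = 294748.85 + 1666.90 + 123.27 + 442.48 + 9687.03 + 131.81 = 306800.34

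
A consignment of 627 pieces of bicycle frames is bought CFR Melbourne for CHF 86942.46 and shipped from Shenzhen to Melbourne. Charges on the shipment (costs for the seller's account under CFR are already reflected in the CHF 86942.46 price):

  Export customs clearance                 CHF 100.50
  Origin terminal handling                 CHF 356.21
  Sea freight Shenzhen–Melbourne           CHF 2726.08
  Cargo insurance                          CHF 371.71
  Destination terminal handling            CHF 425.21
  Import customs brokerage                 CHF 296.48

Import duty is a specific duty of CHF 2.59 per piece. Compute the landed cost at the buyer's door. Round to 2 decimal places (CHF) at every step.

CFR: the seller pays costs through ocean freight to the destination port, but not insurance.
Already in the invoice (seller's account under CFR): export clearance, origin terminal, freight — exclude.
CIF value = CFR price + insurance = 86942.46 + 371.71 = 87314.17
Import duty = 627 × 2.59 = 1623.93
Buyer bears: insurance 371.71 + destination terminal 425.21 + brokerage 296.48 + duty 1623.93 = 2717.33
Landed cost = invoice 86942.46 + 2717.33 = 89659.79

Total landed cost: CHF 89659.79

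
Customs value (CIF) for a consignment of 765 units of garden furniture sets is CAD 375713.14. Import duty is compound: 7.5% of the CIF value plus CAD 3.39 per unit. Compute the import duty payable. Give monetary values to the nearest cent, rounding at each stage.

Import duty: CAD 30771.84

Ad valorem component: 375713.14 × 7.5% = 28178.49
Specific component: 765 × 3.39 = 2593.35
Import duty = 28178.49 + 2593.35 = 30771.84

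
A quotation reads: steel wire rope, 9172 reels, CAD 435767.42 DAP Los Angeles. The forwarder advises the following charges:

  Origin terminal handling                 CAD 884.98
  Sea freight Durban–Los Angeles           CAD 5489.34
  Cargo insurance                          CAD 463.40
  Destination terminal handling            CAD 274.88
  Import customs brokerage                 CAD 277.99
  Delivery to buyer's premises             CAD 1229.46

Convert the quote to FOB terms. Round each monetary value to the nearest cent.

Not relevant to the conversion: origin terminal — on the seller under both DAP and FOB; already in the DAP price and stays in the FOB price. brokerage — on the buyer under both terms; not part of either seller's price.
From DAP to FOB, the seller no longer bears: freight, insurance, destination terminal, delivery.
FOB price = 435767.42 − 5489.34 − 463.40 − 274.88 − 1229.46 = 428310.34

FOB price: CAD 428310.34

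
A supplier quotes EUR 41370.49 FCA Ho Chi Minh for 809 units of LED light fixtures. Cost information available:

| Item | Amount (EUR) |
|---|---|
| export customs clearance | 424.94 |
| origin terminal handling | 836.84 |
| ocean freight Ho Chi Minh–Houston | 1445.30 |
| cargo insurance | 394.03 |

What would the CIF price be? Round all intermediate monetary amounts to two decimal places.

CIF price: EUR 44046.66

Not relevant to the conversion: export clearance — on the seller under both FCA and CIF; already in the FCA price and stays in the CIF price.
From FCA to CIF, the seller additionally bears: origin terminal, freight, insurance.
CIF price = 41370.49 + 836.84 + 1445.30 + 394.03 = 44046.66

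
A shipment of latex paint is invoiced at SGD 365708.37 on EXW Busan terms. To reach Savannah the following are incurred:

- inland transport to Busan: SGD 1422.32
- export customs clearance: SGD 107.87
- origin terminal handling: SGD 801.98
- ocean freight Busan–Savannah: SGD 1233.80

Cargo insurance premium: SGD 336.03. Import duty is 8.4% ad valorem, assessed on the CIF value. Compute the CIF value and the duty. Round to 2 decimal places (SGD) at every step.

CIF value: SGD 369610.37; import duty: SGD 31047.27

CIF = EXW price + pre-shipment costs + freight + insurance
CIF = 365708.37 + 1422.32 + 107.87 + 801.98 + 1233.80 + 336.03 = 369610.37
Import duty = 369610.37 × 8.4% = 31047.27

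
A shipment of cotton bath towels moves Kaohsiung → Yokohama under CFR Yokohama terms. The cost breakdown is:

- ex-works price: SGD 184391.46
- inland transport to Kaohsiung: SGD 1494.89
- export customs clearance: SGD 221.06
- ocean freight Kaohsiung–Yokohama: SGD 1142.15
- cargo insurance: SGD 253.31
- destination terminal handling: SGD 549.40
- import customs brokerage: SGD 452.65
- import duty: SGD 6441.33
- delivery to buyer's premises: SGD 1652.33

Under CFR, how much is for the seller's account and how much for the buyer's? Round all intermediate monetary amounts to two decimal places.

Seller: SGD 187249.56; buyer: SGD 9349.02

CFR: the seller pays costs through ocean freight to the destination port, but not insurance.
Seller's account: goods 184391.46 + inland to port 1494.89 + export clearance 221.06 + freight 1142.15 = 187249.56
Buyer's account: insurance 253.31 + destination terminal 549.40 + brokerage 452.65 + duty 6441.33 + delivery 1652.33 = 9349.02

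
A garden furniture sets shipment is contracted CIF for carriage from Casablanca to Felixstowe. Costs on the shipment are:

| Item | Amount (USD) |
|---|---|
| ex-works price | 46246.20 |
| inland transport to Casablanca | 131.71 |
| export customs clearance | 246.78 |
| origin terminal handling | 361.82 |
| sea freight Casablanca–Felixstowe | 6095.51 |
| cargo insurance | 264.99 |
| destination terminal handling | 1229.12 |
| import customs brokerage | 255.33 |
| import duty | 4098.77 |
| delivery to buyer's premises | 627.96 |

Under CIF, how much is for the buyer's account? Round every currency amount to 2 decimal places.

CIF: the seller pays costs through ocean freight and marine insurance to the destination port.
Seller's account: goods 46246.20 + inland to port 131.71 + export clearance 246.78 + origin terminal 361.82 + freight 6095.51 + insurance 264.99 = 53347.01
Buyer's account: destination terminal 1229.12 + brokerage 255.33 + duty 4098.77 + delivery 627.96 = 6211.18

Buyer's account: USD 6211.18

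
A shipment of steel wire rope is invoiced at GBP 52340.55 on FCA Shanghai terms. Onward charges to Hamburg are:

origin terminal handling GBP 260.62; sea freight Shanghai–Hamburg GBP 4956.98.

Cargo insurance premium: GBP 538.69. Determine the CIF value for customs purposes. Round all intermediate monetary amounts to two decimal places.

CIF value: GBP 58096.84

CIF = FCA price + pre-shipment costs + freight + insurance
CIF = 52340.55 + 260.62 + 4956.98 + 538.69 = 58096.84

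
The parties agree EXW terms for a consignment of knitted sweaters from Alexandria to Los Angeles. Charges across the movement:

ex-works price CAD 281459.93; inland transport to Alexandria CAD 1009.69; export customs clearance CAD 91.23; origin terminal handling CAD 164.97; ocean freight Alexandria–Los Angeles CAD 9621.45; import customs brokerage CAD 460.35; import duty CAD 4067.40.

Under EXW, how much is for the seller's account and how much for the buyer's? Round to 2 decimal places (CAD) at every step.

EXW: the seller makes goods available at their premises; the buyer bears all onward costs.
Seller's account: goods 281459.93 = 281459.93
Buyer's account: inland to port 1009.69 + export clearance 91.23 + origin terminal 164.97 + freight 9621.45 + brokerage 460.35 + duty 4067.40 = 15415.09

Seller: CAD 281459.93; buyer: CAD 15415.09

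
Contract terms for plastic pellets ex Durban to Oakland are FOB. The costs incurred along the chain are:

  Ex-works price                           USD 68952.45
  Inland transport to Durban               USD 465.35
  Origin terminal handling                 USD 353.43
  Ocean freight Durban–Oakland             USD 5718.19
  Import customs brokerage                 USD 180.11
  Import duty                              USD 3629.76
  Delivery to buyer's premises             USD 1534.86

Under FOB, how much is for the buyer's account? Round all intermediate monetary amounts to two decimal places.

Buyer's account: USD 11062.92

FOB: the seller bears costs until goods are on board at the origin port; the buyer bears freight, insurance and all costs thereafter.
Seller's account: goods 68952.45 + inland to port 465.35 + origin terminal 353.43 = 69771.23
Buyer's account: freight 5718.19 + brokerage 180.11 + duty 3629.76 + delivery 1534.86 = 11062.92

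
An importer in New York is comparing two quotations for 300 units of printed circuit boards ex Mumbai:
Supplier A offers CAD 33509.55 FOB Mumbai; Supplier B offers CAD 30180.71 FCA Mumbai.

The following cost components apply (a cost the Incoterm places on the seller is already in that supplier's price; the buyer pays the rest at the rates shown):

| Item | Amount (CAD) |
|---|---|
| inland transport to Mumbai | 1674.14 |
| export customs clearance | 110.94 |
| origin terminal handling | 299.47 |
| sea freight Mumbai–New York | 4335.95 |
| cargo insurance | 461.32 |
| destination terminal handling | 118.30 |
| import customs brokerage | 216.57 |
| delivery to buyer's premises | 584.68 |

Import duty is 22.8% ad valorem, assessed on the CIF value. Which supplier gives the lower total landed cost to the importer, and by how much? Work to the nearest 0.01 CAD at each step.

Supplier B is cheaper by CAD 3720.06

Supplier A (FOB):
CIF value = FOB price + freight + insurance = 33509.55 + 4335.95 + 461.32 = 38306.82
Import duty = 38306.82 × 22.8% = 8733.95
Buyer bears (A): 4335.95 + 461.32 + 118.30 + 216.57 + 584.68 = 5716.82
Landed cost (A) = invoice 33509.55 + 5716.82 + duty 8733.95 = 47960.32
Supplier B (FCA):
CIF value = FCA price + origin terminal + freight + insurance = 30180.71 + 299.47 + 4335.95 + 461.32 = 35277.45
Import duty = 35277.45 × 22.8% = 8043.26
Buyer bears (B): 299.47 + 4335.95 + 461.32 + 118.30 + 216.57 + 584.68 = 6016.29
Landed cost (B) = invoice 30180.71 + 6016.29 + duty 8043.26 = 44240.26
Difference = |47960.32 − 44240.26| = 3720.06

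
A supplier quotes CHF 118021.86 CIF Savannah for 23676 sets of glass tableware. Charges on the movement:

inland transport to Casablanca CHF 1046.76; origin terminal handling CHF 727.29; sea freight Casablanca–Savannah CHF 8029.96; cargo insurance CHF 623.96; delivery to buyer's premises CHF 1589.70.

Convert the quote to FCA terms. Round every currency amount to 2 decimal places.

Not relevant to the conversion: inland to port — on the seller under both CIF and FCA; already in the CIF price and stays in the FCA price. delivery — on the buyer under both terms; not part of either seller's price.
From CIF to FCA, the seller no longer bears: origin terminal, freight, insurance.
FCA price = 118021.86 − 727.29 − 8029.96 − 623.96 = 108640.65

FCA price: CHF 108640.65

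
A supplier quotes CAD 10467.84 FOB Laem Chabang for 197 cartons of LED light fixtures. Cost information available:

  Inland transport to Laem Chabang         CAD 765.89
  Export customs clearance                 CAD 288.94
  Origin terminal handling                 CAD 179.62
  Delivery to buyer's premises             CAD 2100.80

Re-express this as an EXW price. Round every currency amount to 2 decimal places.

Not relevant to the conversion: delivery — on the buyer under both terms; not part of either seller's price.
From FOB to EXW, the seller no longer bears: inland to port, export clearance, origin terminal.
EXW price = 10467.84 − 765.89 − 288.94 − 179.62 = 9233.39

EXW price: CAD 9233.39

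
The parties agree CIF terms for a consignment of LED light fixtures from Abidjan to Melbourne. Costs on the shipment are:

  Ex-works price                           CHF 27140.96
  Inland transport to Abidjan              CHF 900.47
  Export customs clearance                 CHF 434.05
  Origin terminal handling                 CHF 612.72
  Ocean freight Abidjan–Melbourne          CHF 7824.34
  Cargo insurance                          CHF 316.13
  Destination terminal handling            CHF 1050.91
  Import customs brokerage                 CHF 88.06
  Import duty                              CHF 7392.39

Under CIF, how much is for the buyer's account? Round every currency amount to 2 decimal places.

Buyer's account: CHF 8531.36

CIF: the seller pays costs through ocean freight and marine insurance to the destination port.
Seller's account: goods 27140.96 + inland to port 900.47 + export clearance 434.05 + origin terminal 612.72 + freight 7824.34 + insurance 316.13 = 37228.67
Buyer's account: destination terminal 1050.91 + brokerage 88.06 + duty 7392.39 = 8531.36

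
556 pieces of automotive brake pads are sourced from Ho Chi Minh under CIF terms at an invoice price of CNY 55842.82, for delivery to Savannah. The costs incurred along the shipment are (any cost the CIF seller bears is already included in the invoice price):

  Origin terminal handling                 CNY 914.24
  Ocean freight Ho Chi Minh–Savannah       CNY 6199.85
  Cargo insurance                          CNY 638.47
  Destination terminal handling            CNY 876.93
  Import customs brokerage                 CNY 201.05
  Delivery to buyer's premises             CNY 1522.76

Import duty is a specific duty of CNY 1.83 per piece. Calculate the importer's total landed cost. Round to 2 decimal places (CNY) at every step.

CIF: the seller pays costs through ocean freight and marine insurance to the destination port.
Already in the invoice (seller's account under CIF): origin terminal, freight, insurance — exclude.
The CIF price already equals the CIF value: 55842.82
Import duty = 556 × 1.83 = 1017.48
Buyer bears: destination terminal 876.93 + brokerage 201.05 + delivery 1522.76 + duty 1017.48 = 3618.22
Landed cost = invoice 55842.82 + 3618.22 = 59461.04

Total landed cost: CNY 59461.04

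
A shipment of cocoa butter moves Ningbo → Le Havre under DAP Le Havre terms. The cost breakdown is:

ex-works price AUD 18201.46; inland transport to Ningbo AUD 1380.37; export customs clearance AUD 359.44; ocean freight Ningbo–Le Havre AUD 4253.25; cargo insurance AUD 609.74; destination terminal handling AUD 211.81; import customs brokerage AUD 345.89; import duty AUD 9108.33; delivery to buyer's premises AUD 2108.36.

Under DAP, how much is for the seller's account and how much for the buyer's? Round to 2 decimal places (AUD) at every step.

Seller: AUD 27124.43; buyer: AUD 9454.22

DAP: the seller bears all costs to the named destination except import duty and clearance.
Seller's account: goods 18201.46 + inland to port 1380.37 + export clearance 359.44 + freight 4253.25 + insurance 609.74 + destination terminal 211.81 + delivery 2108.36 = 27124.43
Buyer's account: brokerage 345.89 + duty 9108.33 = 9454.22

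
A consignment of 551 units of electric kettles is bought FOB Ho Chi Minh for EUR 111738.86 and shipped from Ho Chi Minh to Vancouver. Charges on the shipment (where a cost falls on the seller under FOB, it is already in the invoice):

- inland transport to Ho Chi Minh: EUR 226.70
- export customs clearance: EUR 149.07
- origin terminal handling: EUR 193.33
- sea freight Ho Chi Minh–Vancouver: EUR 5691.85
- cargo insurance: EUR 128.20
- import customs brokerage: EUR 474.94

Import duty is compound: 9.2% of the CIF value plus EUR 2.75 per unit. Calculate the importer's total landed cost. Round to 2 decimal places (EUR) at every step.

FOB: the seller bears costs until goods are on board at the origin port; the buyer bears freight, insurance and all costs thereafter.
Already in the invoice (seller's account under FOB): inland to port, export clearance, origin terminal — exclude.
CIF value = FOB price + freight + insurance = 111738.86 + 5691.85 + 128.20 = 117558.91
Ad valorem component: 117558.91 × 9.2% = 10815.42
Specific component: 551 × 2.75 = 1515.25
Import duty = 10815.42 + 1515.25 = 12330.67
Buyer bears: freight 5691.85 + insurance 128.20 + brokerage 474.94 + duty 12330.67 = 18625.66
Landed cost = invoice 111738.86 + 18625.66 = 130364.52

Total landed cost: EUR 130364.52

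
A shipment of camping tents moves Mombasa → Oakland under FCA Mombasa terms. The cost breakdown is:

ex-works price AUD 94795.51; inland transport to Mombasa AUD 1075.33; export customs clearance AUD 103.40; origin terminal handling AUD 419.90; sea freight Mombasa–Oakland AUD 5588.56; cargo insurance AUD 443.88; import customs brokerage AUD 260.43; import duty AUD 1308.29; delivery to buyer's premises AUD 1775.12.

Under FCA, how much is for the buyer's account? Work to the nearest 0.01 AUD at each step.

Buyer's account: AUD 9796.18

FCA: the seller delivers export-cleared goods to the carrier; the buyer bears costs from that point.
Seller's account: goods 94795.51 + inland to port 1075.33 + export clearance 103.40 = 95974.24
Buyer's account: origin terminal 419.90 + freight 5588.56 + insurance 443.88 + brokerage 260.43 + duty 1308.29 + delivery 1775.12 = 9796.18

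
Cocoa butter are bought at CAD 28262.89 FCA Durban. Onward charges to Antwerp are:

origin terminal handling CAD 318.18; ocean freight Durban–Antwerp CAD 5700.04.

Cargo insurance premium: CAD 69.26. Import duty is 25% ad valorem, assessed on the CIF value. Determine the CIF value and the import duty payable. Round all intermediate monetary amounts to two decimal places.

CIF value: CAD 34350.37; import duty: CAD 8587.59

CIF = FCA price + pre-shipment costs + freight + insurance
CIF = 28262.89 + 318.18 + 5700.04 + 69.26 = 34350.37
Import duty = 34350.37 × 25% = 8587.59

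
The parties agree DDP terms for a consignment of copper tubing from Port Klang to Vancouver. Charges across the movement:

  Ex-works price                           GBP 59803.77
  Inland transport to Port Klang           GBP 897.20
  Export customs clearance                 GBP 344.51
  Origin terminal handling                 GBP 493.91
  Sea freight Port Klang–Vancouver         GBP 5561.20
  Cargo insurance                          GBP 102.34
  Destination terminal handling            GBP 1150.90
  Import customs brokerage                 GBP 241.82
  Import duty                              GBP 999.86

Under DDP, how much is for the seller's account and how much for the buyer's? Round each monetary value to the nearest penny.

DDP: the seller bears all costs including import duty.
Seller's account: goods 59803.77 + inland to port 897.20 + export clearance 344.51 + origin terminal 493.91 + freight 5561.20 + insurance 102.34 + destination terminal 1150.90 + brokerage 241.82 + duty 999.86 = 69595.51
Buyer's account: 0.00

Seller: GBP 69595.51; buyer: GBP 0.00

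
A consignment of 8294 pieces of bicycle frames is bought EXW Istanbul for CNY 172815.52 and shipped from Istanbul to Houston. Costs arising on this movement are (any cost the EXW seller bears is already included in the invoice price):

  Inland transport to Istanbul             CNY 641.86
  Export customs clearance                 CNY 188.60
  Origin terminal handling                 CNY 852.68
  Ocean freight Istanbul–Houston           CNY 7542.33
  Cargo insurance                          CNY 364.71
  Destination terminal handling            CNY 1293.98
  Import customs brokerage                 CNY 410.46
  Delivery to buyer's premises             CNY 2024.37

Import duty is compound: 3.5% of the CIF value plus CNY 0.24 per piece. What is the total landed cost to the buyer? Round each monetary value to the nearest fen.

EXW: the seller makes goods available at their premises; the buyer bears all onward costs.
CIF value = EXW price + inland to port + export clearance + origin terminal + freight + insurance = 172815.52 + 641.86 + 188.60 + 852.68 + 7542.33 + 364.71 = 182405.70
Ad valorem component: 182405.70 × 3.5% = 6384.20
Specific component: 8294 × 0.24 = 1990.56
Import duty = 6384.20 + 1990.56 = 8374.76
Buyer bears: inland to port 641.86 + export clearance 188.60 + origin terminal 852.68 + freight 7542.33 + insurance 364.71 + destination terminal 1293.98 + brokerage 410.46 + delivery 2024.37 + duty 8374.76 = 21693.75
Landed cost = invoice 172815.52 + 21693.75 = 194509.27

Total landed cost: CNY 194509.27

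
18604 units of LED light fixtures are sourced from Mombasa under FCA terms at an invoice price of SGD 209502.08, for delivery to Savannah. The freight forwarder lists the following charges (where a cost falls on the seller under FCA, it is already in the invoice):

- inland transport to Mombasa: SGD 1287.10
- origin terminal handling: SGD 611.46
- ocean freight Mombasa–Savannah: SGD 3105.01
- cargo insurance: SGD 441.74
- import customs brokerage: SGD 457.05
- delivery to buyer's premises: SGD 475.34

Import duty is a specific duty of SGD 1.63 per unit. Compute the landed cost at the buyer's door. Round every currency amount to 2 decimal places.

FCA: the seller delivers export-cleared goods to the carrier; the buyer bears costs from that point.
Already in the invoice (seller's account under FCA): inland to port — exclude.
CIF value = FCA price + origin terminal + freight + insurance = 209502.08 + 611.46 + 3105.01 + 441.74 = 213660.29
Import duty = 18604 × 1.63 = 30324.52
Buyer bears: origin terminal 611.46 + freight 3105.01 + insurance 441.74 + brokerage 457.05 + delivery 475.34 + duty 30324.52 = 35415.12
Landed cost = invoice 209502.08 + 35415.12 = 244917.20

Total landed cost: SGD 244917.20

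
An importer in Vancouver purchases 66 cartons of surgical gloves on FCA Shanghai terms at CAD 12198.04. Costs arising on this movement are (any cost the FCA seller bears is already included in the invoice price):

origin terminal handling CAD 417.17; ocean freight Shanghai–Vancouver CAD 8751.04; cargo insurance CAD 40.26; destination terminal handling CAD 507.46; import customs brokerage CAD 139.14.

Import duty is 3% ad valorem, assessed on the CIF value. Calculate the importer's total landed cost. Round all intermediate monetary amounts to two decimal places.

Total landed cost: CAD 22695.31

FCA: the seller delivers export-cleared goods to the carrier; the buyer bears costs from that point.
CIF value = FCA price + origin terminal + freight + insurance = 12198.04 + 417.17 + 8751.04 + 40.26 = 21406.51
Import duty = 21406.51 × 3% = 642.20
Buyer bears: origin terminal 417.17 + freight 8751.04 + insurance 40.26 + destination terminal 507.46 + brokerage 139.14 + duty 642.20 = 10497.27
Landed cost = invoice 12198.04 + 10497.27 = 22695.31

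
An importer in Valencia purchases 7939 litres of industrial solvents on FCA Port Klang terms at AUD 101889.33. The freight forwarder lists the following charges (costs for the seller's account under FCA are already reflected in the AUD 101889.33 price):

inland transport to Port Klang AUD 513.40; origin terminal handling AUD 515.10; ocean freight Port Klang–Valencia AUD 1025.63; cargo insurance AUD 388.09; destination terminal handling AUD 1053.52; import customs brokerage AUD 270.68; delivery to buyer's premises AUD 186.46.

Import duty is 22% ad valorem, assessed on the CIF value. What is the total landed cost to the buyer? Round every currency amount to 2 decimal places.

Total landed cost: AUD 128168.80

FCA: the seller delivers export-cleared goods to the carrier; the buyer bears costs from that point.
Already in the invoice (seller's account under FCA): inland to port — exclude.
CIF value = FCA price + origin terminal + freight + insurance = 101889.33 + 515.10 + 1025.63 + 388.09 = 103818.15
Import duty = 103818.15 × 22% = 22839.99
Buyer bears: origin terminal 515.10 + freight 1025.63 + insurance 388.09 + destination terminal 1053.52 + brokerage 270.68 + delivery 186.46 + duty 22839.99 = 26279.47
Landed cost = invoice 101889.33 + 26279.47 = 128168.80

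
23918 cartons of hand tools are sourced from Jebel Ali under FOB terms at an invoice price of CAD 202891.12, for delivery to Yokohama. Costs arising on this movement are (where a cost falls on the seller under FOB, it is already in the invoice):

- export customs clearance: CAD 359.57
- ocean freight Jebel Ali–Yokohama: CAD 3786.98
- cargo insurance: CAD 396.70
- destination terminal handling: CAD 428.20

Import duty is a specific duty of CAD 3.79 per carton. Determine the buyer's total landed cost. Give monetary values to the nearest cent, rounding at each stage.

FOB: the seller bears costs until goods are on board at the origin port; the buyer bears freight, insurance and all costs thereafter.
Already in the invoice (seller's account under FOB): export clearance — exclude.
CIF value = FOB price + freight + insurance = 202891.12 + 3786.98 + 396.70 = 207074.80
Import duty = 23918 × 3.79 = 90649.22
Buyer bears: freight 3786.98 + insurance 396.70 + destination terminal 428.20 + duty 90649.22 = 95261.10
Landed cost = invoice 202891.12 + 95261.10 = 298152.22

Total landed cost: CAD 298152.22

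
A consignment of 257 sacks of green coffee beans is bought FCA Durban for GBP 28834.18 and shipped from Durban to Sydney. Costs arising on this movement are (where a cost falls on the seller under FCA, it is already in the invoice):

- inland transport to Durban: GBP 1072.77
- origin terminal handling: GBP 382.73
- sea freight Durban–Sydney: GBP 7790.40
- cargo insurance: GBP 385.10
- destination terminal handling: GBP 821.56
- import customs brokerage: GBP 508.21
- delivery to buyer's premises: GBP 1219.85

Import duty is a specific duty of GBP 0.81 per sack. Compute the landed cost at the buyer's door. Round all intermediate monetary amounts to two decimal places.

Total landed cost: GBP 40150.20

FCA: the seller delivers export-cleared goods to the carrier; the buyer bears costs from that point.
Already in the invoice (seller's account under FCA): inland to port — exclude.
CIF value = FCA price + origin terminal + freight + insurance = 28834.18 + 382.73 + 7790.40 + 385.10 = 37392.41
Import duty = 257 × 0.81 = 208.17
Buyer bears: origin terminal 382.73 + freight 7790.40 + insurance 385.10 + destination terminal 821.56 + brokerage 508.21 + delivery 1219.85 + duty 208.17 = 11316.02
Landed cost = invoice 28834.18 + 11316.02 = 40150.20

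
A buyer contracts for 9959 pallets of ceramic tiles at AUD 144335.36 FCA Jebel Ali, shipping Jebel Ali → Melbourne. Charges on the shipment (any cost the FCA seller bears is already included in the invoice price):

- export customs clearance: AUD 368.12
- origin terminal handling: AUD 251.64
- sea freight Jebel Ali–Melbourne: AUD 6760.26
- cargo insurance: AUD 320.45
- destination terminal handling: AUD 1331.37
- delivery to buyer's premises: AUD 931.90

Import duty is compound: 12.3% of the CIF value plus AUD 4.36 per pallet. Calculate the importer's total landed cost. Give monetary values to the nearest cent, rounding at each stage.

Total landed cost: AUD 216007.35

FCA: the seller delivers export-cleared goods to the carrier; the buyer bears costs from that point.
Already in the invoice (seller's account under FCA): export clearance — exclude.
CIF value = FCA price + origin terminal + freight + insurance = 144335.36 + 251.64 + 6760.26 + 320.45 = 151667.71
Ad valorem component: 151667.71 × 12.3% = 18655.13
Specific component: 9959 × 4.36 = 43421.24
Import duty = 18655.13 + 43421.24 = 62076.37
Buyer bears: origin terminal 251.64 + freight 6760.26 + insurance 320.45 + destination terminal 1331.37 + delivery 931.90 + duty 62076.37 = 71671.99
Landed cost = invoice 144335.36 + 71671.99 = 216007.35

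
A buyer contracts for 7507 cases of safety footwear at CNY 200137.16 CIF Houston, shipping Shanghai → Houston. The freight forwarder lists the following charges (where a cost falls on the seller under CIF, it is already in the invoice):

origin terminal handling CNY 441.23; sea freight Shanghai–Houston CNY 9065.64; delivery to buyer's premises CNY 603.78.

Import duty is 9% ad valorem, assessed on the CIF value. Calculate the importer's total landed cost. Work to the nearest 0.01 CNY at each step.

CIF: the seller pays costs through ocean freight and marine insurance to the destination port.
Already in the invoice (seller's account under CIF): origin terminal, freight — exclude.
The CIF price already equals the CIF value: 200137.16
Import duty = 200137.16 × 9% = 18012.34
Buyer bears: delivery 603.78 + duty 18012.34 = 18616.12
Landed cost = invoice 200137.16 + 18616.12 = 218753.28

Total landed cost: CNY 218753.28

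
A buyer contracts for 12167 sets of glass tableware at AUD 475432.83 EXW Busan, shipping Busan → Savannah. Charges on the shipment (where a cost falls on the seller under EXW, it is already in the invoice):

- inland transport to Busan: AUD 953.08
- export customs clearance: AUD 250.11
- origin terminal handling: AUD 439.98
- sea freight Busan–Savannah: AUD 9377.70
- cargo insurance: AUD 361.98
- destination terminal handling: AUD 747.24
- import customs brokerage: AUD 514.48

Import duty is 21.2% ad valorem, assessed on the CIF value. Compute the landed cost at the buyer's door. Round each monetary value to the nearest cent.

EXW: the seller makes goods available at their premises; the buyer bears all onward costs.
CIF value = EXW price + inland to port + export clearance + origin terminal + freight + insurance = 475432.83 + 953.08 + 250.11 + 439.98 + 9377.70 + 361.98 = 486815.68
Import duty = 486815.68 × 21.2% = 103204.92
Buyer bears: inland to port 953.08 + export clearance 250.11 + origin terminal 439.98 + freight 9377.70 + insurance 361.98 + destination terminal 747.24 + brokerage 514.48 + duty 103204.92 = 115849.49
Landed cost = invoice 475432.83 + 115849.49 = 591282.32

Total landed cost: AUD 591282.32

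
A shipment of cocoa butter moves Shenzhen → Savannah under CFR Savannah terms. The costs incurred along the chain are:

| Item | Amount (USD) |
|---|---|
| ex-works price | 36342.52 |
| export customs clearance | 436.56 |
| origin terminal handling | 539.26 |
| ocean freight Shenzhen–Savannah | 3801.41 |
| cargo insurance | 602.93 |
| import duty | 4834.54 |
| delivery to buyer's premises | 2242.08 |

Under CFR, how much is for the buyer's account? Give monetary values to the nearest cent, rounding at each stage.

Buyer's account: USD 7679.55

CFR: the seller pays costs through ocean freight to the destination port, but not insurance.
Seller's account: goods 36342.52 + export clearance 436.56 + origin terminal 539.26 + freight 3801.41 = 41119.75
Buyer's account: insurance 602.93 + duty 4834.54 + delivery 2242.08 = 7679.55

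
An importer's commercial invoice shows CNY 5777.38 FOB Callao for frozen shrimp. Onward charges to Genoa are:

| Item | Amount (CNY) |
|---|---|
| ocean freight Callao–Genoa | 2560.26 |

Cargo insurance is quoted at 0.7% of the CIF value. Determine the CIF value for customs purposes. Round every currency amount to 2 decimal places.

Let C be the CIF value. C = FOB price + freight + 0.7% × C
C − 0.7% × C = 5777.38 + 2560.26
0.993 × C = 8337.64
C = 8337.64 / 0.993 = 8396.41
Insurance premium = 0.7% × 8396.41 = 58.77

CIF value: CNY 8396.41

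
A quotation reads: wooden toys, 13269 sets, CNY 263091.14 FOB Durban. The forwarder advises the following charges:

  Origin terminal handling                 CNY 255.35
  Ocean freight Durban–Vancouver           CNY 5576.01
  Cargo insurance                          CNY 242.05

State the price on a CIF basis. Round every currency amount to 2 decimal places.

CIF price: CNY 268909.20

Not relevant to the conversion: origin terminal — on the seller under both FOB and CIF; already in the FOB price and stays in the CIF price.
From FOB to CIF, the seller additionally bears: freight, insurance.
CIF price = 263091.14 + 5576.01 + 242.05 = 268909.20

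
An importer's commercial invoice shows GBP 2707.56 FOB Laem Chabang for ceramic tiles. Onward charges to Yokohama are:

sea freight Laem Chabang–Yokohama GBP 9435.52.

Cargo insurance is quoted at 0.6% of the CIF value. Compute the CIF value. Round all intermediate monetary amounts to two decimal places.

Let C be the CIF value. C = FOB price + freight + 0.6% × C
C − 0.6% × C = 2707.56 + 9435.52
0.994 × C = 12143.08
C = 12143.08 / 0.994 = 12216.38
Insurance premium = 0.6% × 12216.38 = 73.30

CIF value: GBP 12216.38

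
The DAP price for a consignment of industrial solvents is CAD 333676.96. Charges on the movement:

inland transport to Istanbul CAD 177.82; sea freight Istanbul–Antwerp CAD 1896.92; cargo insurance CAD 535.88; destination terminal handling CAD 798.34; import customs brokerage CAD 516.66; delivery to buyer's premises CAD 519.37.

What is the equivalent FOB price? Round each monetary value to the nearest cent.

Not relevant to the conversion: inland to port — on the seller under both DAP and FOB; already in the DAP price and stays in the FOB price. brokerage — on the buyer under both terms; not part of either seller's price.
From DAP to FOB, the seller no longer bears: freight, insurance, destination terminal, delivery.
FOB price = 333676.96 − 1896.92 − 535.88 − 798.34 − 519.37 = 329926.45

FOB price: CAD 329926.45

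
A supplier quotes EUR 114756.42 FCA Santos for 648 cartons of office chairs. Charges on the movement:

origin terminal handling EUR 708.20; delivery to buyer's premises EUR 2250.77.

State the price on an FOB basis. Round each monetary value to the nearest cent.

FOB price: EUR 115464.62

Not relevant to the conversion: delivery — on the buyer under both terms; not part of either seller's price.
From FCA to FOB, the seller additionally bears: origin terminal.
FOB price = 114756.42 + 708.20 = 115464.62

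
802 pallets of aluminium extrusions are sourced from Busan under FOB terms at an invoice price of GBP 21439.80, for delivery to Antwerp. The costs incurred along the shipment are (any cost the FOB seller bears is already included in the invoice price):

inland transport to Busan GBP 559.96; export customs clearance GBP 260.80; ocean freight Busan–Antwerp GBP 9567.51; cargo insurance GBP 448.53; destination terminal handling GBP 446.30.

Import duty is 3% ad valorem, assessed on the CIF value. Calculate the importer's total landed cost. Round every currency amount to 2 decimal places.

FOB: the seller bears costs until goods are on board at the origin port; the buyer bears freight, insurance and all costs thereafter.
Already in the invoice (seller's account under FOB): inland to port, export clearance — exclude.
CIF value = FOB price + freight + insurance = 21439.80 + 9567.51 + 448.53 = 31455.84
Import duty = 31455.84 × 3% = 943.68
Buyer bears: freight 9567.51 + insurance 448.53 + destination terminal 446.30 + duty 943.68 = 11406.02
Landed cost = invoice 21439.80 + 11406.02 = 32845.82

Total landed cost: GBP 32845.82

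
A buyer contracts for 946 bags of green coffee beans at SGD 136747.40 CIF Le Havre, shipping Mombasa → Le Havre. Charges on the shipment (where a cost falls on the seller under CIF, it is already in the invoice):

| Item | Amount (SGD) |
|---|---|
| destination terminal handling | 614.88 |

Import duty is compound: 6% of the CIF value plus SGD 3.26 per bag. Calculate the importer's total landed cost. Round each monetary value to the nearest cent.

CIF: the seller pays costs through ocean freight and marine insurance to the destination port.
The CIF price already equals the CIF value: 136747.40
Ad valorem component: 136747.40 × 6% = 8204.84
Specific component: 946 × 3.26 = 3083.96
Import duty = 8204.84 + 3083.96 = 11288.80
Buyer bears: destination terminal 614.88 + duty 11288.80 = 11903.68
Landed cost = invoice 136747.40 + 11903.68 = 148651.08

Total landed cost: SGD 148651.08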